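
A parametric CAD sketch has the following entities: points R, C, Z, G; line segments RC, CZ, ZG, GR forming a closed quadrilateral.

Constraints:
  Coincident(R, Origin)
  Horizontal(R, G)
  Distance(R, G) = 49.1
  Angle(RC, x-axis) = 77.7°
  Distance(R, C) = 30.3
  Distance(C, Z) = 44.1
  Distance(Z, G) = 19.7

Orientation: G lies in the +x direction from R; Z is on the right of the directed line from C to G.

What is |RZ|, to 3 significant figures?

31.6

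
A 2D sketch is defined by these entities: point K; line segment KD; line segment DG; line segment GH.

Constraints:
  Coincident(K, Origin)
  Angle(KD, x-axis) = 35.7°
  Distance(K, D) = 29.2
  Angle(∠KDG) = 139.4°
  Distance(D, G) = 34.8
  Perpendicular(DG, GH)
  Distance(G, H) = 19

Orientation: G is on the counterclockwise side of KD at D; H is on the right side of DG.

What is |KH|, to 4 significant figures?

68.48

∠KDG = 139.4°, so DG runs at 35.7° + (180° − 139.4°) = 76.30° from the x-axis; with |DG| = 34.8, G = D + 34.8·(cos 76.30°, sin 76.30°) = (31.95, 50.85). The perpendicularity gives GH at right angles to DG; with |GH| = 19.0 on the right of DG, H = G + 19.0·(0.9715, -0.2368) = (50.41, 46.35). Then |KH| = |H − K| = 68.48.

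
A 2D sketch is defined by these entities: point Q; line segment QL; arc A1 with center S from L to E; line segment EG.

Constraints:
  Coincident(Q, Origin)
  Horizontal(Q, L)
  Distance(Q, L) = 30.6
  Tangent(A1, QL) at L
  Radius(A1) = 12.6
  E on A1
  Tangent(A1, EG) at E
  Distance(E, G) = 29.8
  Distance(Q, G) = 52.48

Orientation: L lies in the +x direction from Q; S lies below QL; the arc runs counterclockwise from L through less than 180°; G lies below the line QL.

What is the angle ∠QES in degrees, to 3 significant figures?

122°

Checks: |SE| = 12.60 ✓; ∠(SE, EG) = 90.00° ✓; |EG| = 29.80 ✓; |QG| = 52.48 ✓.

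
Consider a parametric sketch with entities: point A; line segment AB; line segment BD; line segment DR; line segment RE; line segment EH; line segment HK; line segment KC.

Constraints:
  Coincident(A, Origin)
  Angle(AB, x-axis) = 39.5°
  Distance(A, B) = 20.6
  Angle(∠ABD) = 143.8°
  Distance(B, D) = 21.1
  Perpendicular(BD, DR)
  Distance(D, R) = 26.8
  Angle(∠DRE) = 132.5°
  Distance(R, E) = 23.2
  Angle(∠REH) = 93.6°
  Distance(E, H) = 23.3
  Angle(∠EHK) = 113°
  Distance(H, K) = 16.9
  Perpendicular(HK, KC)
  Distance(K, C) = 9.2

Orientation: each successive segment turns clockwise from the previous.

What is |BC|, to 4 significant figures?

13.93

∠EHK = 113.0° gives HK at 72.40° from the x-axis; with |HK| = 16.9, K = (9.748, 2.202). HK is perpendicular to KC, so KC runs at -17.60°; with |KC| = 9.2, C = (18.52, -0.5799). Then |BC| = |C − B| = 13.93.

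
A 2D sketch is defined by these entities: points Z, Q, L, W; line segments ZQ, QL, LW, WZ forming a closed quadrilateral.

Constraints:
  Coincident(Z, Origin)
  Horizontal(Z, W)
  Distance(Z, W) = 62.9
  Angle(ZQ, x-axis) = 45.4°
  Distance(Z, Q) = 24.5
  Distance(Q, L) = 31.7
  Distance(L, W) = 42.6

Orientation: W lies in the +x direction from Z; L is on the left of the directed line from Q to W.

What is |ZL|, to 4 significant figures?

56.10

Z is at the origin; ZW is horizontal with |ZW| = 62.9 and W in +x, so W = (62.9, 0). ZQ runs at 45.4° with |ZQ| = 24.5, so Q = (17.20, 17.44). L is determined by |QL| = 31.7 and |LW| = 42.6 together: it lies at the intersection of circle(Q, 31.7) and circle(W, 42.6). With |QW| = 48.91, the foot of the radical line on QW is 16.18 from Q and the perpendicular offset is √(31.7² − 16.18²) = 27.26. Taking the left-of-QW solution: L = (42.04, 37.14).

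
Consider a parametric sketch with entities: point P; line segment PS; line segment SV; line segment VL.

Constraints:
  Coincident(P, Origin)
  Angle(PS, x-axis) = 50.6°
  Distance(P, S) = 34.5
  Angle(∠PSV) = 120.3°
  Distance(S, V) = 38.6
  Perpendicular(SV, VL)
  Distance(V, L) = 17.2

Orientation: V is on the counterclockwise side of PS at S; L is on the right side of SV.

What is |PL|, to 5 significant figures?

73.106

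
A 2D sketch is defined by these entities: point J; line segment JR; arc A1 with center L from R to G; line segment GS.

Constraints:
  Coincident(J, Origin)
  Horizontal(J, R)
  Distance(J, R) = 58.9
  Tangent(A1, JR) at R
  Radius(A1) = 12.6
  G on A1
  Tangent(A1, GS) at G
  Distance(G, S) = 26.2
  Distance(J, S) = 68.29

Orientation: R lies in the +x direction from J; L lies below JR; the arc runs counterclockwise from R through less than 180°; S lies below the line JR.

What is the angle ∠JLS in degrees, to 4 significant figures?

93.12°

J is at the origin; JR is horizontal with |JR| = 58.9 and R on the +x side, so R = (58.90, 0.000). Since A1 is tangent to JR there, LR ⟂ JR, so L = R + (0, -12.6) = (58.90, -12.60). Since LG ⟂ GS (tangency), |LS| = √(12.6² + 26.2²) = 29.07 regardless of where G sits on A1. So S lies on both circle(J, 68.29) and circle(L, 29.07); the below-JR intersection is S = (54.37, -41.32). G is the foot of the tangent from S: G = (46.83, -16.23).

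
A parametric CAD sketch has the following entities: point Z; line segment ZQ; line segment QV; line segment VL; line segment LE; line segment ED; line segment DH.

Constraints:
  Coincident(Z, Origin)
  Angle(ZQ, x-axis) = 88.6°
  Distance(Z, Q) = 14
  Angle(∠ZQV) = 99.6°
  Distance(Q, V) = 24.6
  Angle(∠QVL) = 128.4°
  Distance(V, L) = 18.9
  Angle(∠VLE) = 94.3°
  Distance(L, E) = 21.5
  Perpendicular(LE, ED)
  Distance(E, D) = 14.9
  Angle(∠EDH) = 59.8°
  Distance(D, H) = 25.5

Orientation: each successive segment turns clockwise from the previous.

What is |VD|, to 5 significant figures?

23.254

Z is at the origin; ZQ runs at 88.6° with length 14.0, so Q = (0.34205, 13.996). ∠ZQV = 99.6° gives QV at 8.2000° from the x-axis; with |QV| = 24.6, V = (24.691, 17.504). ∠QVL = 128.4° gives VL at -43.400° from the x-axis; with |VL| = 18.9, L = (38.423, 4.5185). ∠VLE = 94.3° gives LE at -129.10° from the x-axis; with |LE| = 21.5, E = (24.863, -12.166). LE ⟂ ED, so ED runs at 140.90°; with |ED| = 14.9, D = (13.300, -2.7694). Then |VD| = |D − V| = 23.254.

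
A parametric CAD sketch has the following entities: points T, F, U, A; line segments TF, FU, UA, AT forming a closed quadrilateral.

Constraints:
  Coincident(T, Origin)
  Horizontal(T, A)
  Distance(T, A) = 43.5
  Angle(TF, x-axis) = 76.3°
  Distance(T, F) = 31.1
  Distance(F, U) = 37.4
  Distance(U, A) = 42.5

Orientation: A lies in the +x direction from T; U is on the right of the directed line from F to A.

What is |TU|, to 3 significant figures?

6.90

Checks: |FU| = 37.40 ✓; |UA| = 42.50 ✓.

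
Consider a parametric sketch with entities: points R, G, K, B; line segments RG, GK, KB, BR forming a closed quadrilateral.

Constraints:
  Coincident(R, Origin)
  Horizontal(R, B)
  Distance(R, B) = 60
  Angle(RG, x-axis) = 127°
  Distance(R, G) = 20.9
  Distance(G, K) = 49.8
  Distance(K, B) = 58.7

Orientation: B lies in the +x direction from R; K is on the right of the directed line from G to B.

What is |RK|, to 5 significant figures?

29.653

Checks: |GK| = 49.80 ✓; |KB| = 58.70 ✓.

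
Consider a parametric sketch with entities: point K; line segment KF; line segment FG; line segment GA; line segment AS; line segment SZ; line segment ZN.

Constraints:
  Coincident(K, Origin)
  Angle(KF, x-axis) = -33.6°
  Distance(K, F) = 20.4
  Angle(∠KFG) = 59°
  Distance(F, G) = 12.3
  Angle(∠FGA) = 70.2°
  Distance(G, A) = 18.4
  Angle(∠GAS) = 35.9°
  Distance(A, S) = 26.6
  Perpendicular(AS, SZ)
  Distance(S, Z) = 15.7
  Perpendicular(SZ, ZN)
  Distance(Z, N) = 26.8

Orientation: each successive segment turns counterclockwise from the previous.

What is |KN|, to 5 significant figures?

11.545

AS ⟂ SZ, so SZ runs at 71.300°; with |SZ| = 15.7, Z = (30.202, 1.9000). SZ ⟂ ZN, so ZN runs at 161.30°; with |ZN| = 26.8, N = (4.8166, 10.492). Then |KN| = |N − K| = 11.545.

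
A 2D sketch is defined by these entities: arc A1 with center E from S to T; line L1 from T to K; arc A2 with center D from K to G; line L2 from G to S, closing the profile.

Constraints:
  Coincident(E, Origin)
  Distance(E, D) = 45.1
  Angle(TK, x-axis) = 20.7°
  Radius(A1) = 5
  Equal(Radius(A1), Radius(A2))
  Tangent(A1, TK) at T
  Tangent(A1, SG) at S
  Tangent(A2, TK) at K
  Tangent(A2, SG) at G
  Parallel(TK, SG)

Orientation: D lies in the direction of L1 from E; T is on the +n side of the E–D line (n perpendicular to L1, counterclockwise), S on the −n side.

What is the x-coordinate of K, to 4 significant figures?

40.42

The slot axis is L1's direction at 20.7°, so u = (cos 20.7°, sin 20.7°) = (0.9354, 0.3535) and n = (−sin 20.7°, cos 20.7°) = (-0.3535, 0.9354). E is at the origin and D lies 45.1 along u from E, so D = 45.1·u = (42.19, 15.94). Tangency of A1 to both parallel lines with radius 5.0 puts T and S at E ± 5.0·n: T = (-1.767, 4.677), S = (1.767, -4.677). Equal radii place K and G the same way about D: K = D + 5.0·n = (40.42, 20.62), G = D − 5.0·n = (43.96, 11.26). So K.x = 40.42.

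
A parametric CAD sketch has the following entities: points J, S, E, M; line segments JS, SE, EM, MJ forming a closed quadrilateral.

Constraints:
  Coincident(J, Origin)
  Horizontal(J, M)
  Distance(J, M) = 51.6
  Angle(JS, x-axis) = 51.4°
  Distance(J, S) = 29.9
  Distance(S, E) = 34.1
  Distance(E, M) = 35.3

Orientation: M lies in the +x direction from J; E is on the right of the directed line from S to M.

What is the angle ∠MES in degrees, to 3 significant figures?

71.2°

J is at the origin; J and M share the same y with |JM| = 51.6 and M in +x, so M = (51.6, 0). JS runs at 51.4° with |JS| = 29.9, so S = (18.7, 23.4). E is determined by |SE| = 34.1 and |EM| = 35.3 together: it lies at the intersection of circle(S, 34.1) and circle(M, 35.3). With |SM| = 40.4, the foot of the radical line on SM is 19.2 from S and the perpendicular offset is √(34.1² − 19.2²) = 28.2. Taking the right-of-SM solution: E = (18.0, -10.7).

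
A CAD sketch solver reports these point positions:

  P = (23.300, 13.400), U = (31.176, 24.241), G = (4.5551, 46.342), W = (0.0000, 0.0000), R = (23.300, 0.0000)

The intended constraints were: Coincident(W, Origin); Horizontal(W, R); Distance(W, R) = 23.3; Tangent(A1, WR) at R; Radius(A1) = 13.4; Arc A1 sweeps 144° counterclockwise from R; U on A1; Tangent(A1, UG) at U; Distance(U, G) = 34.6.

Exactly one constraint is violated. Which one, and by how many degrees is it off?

Tangent(A1, UG) at U — off by 3.70°.

W = (0.00, 0.00) ✓; W.y = 0.00, R.y = 0.00 ✓; |WR| = 23.30 ✓; ∠(PR, RW) = 90.00° ✓; |PR| = 13.40 ✓; bearing(P→U) − bearing(P→R) = 144.0° ✓; |PU| = 13.40 ✓; ∠(PU, UG) = 93.70° ✗; |UG| = 34.60 ✓.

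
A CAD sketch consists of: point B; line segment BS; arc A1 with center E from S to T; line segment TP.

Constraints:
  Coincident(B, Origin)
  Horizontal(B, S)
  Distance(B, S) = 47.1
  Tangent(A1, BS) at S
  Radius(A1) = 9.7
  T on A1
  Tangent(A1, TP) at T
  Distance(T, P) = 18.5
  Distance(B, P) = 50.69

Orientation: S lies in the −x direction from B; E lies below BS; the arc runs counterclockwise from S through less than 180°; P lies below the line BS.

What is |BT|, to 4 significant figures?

56.49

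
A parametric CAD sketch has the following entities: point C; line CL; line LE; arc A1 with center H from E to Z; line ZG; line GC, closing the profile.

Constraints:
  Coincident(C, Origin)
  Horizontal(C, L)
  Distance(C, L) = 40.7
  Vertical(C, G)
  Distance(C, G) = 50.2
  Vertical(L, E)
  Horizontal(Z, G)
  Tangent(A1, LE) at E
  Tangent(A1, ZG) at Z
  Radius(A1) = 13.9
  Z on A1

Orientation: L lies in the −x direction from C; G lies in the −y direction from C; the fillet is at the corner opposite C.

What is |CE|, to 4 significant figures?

54.54

C is at the origin; CL is horizontal with |CL| = 40.7 and L on the −x side, so L = (-40.70, 0.000). C and G share the same x with |CG| = 50.2 and G on the −y side, so G = (0.000, -50.20). The virtual corner opposite C is at (-40.70, -50.20). Since A1 is tangent to LE there, HE ⟂ LE and since A1 is tangent to ZG there, HZ ⟂ ZG, with radius 13.9, so the center H sits 13.9 in from both sides at H = (-26.80, -36.30). That places the tangent points at E = (-40.70, -36.30) on LE and Z = (-26.80, -50.20) on ZG. Then |CE| = |E − C| = 54.54.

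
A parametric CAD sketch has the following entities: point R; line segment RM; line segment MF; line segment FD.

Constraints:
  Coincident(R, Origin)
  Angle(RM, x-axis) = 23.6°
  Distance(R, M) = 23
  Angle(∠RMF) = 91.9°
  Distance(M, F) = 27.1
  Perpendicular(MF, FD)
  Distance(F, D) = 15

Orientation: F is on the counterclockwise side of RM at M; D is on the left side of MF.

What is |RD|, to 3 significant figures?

29.0

R is at the origin; RM runs at 23.6° with length 23.0, so M = 23.0·(cos 23.6°, sin 23.6°) = (21.1, 9.21). ∠RMF = 91.9°, so MF runs at 23.6° + (180° − 91.9°) = 112° from the x-axis; with |MF| = 27.1, F = M + 27.1·(cos 112°, sin 112°) = (11.1, 34.4). The perpendicularity gives FD at right angles to MF; with |FD| = 15.0 on the left of MF, D = F + 15.0·(-0.929, -0.370) = (-2.88, 28.8). Then |RD| = |D − R| = 29.0.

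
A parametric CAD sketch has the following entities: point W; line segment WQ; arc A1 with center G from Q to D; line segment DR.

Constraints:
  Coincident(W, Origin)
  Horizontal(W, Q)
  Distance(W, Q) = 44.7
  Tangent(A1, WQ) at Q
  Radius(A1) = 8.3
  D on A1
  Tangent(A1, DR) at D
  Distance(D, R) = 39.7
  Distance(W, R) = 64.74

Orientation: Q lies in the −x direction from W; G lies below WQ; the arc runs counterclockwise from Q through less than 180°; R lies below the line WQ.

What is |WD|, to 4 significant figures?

53.74

Checks: |WQ| = 44.70 ✓; |GQ| = 8.300 ✓; |GD| = 8.300 ✓; ∠(GD, DR) = 90.00° ✓; |DR| = 39.70 ✓; |WR| = 64.74 ✓.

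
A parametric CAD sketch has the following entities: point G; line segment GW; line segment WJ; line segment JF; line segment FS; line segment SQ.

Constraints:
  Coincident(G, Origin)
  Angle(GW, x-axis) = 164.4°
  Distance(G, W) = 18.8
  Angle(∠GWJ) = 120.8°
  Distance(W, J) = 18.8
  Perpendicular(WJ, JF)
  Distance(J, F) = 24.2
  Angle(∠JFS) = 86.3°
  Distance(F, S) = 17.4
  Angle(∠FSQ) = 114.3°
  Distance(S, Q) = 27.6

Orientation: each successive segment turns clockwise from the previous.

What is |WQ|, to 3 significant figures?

8.72

G is at the origin; GW runs at 164.4° with length 18.8, so W = (-18.1, 5.06). ∠GWJ = 120.8° gives WJ at 105° from the x-axis; with |WJ| = 18.8, J = (-23.0, 23.2). WJ is perpendicular to JF, so JF runs at 15.2°; with |JF| = 24.2, F = (0.317, 29.5). ∠JFS = 86.3° gives FS at -78.5° from the x-axis; with |FS| = 17.4, S = (3.79, 12.5). ∠FSQ = 114.3° gives SQ at -144° from the x-axis; with |SQ| = 27.6, Q = (-18.6, -3.65). Then |WQ| = |Q − W| = 8.72.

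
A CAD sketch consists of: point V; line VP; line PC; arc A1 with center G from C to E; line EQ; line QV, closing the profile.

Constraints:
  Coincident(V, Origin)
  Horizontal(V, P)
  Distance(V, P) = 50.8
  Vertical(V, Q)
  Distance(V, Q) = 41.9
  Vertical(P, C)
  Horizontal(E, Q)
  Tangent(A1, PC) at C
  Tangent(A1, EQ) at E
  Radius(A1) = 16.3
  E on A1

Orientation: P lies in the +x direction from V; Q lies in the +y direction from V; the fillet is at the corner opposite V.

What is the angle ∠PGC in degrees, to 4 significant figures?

57.51°

V is at the origin; V and P share the same y with |VP| = 50.8 and P on the +x side, so P = (50.80, 0.000). V and Q share the same x with |VQ| = 41.9 and Q on the +y side, so Q = (0.000, 41.90). The virtual corner opposite V is at (50.80, 41.90). Since A1 is tangent to PC there, GC ⟂ PC and since A1 is tangent to EQ there, GE ⟂ EQ, with radius 16.3, so the center G sits 16.3 in from both sides at G = (34.50, 25.60). That places the tangent points at C = (50.80, 25.60) on PC and E = (34.50, 41.90) on EQ. Then cos ∠PGC = GP·GC / (|GP||GC|), giving 57.51°.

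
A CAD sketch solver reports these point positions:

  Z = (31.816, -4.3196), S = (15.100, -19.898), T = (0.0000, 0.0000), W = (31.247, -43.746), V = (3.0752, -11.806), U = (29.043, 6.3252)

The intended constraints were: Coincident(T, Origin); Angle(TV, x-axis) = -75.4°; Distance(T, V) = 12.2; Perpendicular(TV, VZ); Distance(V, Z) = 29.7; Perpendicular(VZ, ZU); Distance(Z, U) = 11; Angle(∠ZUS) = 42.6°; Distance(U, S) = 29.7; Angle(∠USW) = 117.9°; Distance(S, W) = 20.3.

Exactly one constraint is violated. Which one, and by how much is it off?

Distance(S, W) = 20.3 — off by 8.50.

T = (0.00, 0.00) ✓; TV at -75.40° ✓; |TV| = 12.20 ✓; ∠(TV, VZ) = 90.00° ✓; |VZ| = 29.70 ✓; ∠(VZ, ZU) = 90.00° ✓; |ZU| = 11.00 ✓; ∠ZUS = 42.60° ✓; |US| = 29.70 ✓; ∠USW = 117.9° ✓; |SW| = 28.80 ✗.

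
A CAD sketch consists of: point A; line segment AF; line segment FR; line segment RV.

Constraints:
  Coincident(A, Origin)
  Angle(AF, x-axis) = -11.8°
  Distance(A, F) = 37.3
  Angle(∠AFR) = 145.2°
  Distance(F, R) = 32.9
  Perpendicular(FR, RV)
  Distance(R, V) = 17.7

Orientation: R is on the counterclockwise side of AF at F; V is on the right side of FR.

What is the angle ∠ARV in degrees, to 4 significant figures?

108.5°

A is at the origin; AF runs at -11.8° with length 37.3, so F = 37.3·(cos -11.8°, sin -11.8°) = (36.51, -7.628). ∠AFR = 145.2°, so FR runs at -11.8° + (180° − 145.2°) = 23.00° from the x-axis; with |FR| = 32.9, R = F + 32.9·(cos 23.00°, sin 23.00°) = (66.80, 5.227). The perpendicularity gives RV at right angles to FR; with |RV| = 17.7 on the right of FR, V = R + 17.7·(0.3907, -0.9205) = (73.71, -11.07). Then cos ∠ARV = RA·RV / (|RA||RV|), giving 108.5°.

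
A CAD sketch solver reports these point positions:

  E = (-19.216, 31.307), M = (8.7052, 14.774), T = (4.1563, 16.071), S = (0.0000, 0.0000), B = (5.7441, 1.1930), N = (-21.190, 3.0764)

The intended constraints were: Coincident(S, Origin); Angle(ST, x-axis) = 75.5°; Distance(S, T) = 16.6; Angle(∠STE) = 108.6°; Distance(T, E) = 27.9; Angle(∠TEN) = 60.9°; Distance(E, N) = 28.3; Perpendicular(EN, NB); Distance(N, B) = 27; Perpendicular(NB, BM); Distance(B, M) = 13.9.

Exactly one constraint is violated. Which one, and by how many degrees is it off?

Perpendicular(NB, BM) — off by 8.30°.

S = (0.00, 0.00) ✓; ST at 75.50° ✓; |ST| = 16.60 ✓; ∠STE = 108.6° ✓; |TE| = 27.90 ✓; ∠TEN = 60.90° ✓; |EN| = 28.30 ✓; ∠(EN, NB) = 90.00° ✓; |NB| = 27.00 ✓; ∠(NB, BM) = 81.70° ✗; |BM| = 13.90 ✓.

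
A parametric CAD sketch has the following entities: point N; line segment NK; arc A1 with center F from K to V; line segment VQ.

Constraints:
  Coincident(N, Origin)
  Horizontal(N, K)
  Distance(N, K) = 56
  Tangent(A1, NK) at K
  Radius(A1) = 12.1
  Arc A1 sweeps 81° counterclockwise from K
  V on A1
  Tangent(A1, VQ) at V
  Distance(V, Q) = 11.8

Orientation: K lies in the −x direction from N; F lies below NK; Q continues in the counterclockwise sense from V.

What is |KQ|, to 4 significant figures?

25.85

N is at the origin; N and K share the same y with |NK| = 56.0 and K on the −x side, so K = (-56.00, 0.000). Since A1 is tangent to NK there, FK ⟂ NK, so F = K + (0, -12.1) = (-56.00, -12.10). On A1, K sits at bearing 90° from F; an 81° counterclockwise sweep puts V at bearing 171°, so V = F + 12.1·(cos 171°, sin 171°) = (-67.95, -10.21). Tangency of A1 to VQ means the radius FV is perpendicular to VQ, so VQ runs along (−sin 171°, cos 171°); with |VQ| = 11.8, Q = (-69.80, -21.86). Then |KQ| = |Q − K| = 25.85.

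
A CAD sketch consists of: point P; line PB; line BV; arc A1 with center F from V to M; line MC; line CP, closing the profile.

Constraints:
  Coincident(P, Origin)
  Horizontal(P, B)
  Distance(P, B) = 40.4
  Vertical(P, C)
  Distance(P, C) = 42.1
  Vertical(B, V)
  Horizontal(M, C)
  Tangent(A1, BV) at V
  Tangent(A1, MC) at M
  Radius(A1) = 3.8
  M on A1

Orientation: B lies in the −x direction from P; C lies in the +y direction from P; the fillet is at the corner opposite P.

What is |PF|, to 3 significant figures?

53.0

P is at the origin; P and B share the same y with |PB| = 40.4 and B on the −x side, so B = (-40.4, 0.00). P and C share the same x with |PC| = 42.1 and C on the +y side, so C = (0.00, 42.1). The virtual corner opposite P is at (-40.4, 42.1). Since A1 is tangent to BV there, FV ⟂ BV and tangency of A1 to MC means the radius FM is perpendicular to MC, with radius 3.8, so the center F sits 3.8 in from both sides at F = (-36.6, 38.3). Then |PF| = |F − P| = 53.0.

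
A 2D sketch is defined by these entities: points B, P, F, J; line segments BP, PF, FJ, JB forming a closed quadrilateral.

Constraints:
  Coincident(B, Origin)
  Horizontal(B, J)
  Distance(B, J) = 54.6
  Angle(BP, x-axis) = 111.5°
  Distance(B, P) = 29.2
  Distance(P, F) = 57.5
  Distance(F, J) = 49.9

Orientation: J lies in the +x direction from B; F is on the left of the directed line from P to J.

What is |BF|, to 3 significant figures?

64.6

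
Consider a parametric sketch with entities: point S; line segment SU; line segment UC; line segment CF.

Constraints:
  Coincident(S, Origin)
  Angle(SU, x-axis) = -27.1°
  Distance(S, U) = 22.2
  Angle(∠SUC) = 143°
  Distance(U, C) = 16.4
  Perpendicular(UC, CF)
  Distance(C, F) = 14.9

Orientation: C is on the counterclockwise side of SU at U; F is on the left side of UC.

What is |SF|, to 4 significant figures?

34.16

S is at the origin; SU runs at -27.1° with length 22.2, so U = 22.2·(cos -27.1°, sin -27.1°) = (19.76, -10.11). ∠SUC = 143.0°, so UC runs at -27.1° + (180° − 143.0°) = 9.900° from the x-axis; with |UC| = 16.4, C = U + 16.4·(cos 9.900°, sin 9.900°) = (35.92, -7.293). UC ⟂ CF; with |CF| = 14.9 on the left of UC, F = C + 14.9·(-0.1719, 0.9851) = (33.36, 7.385). Then |SF| = |F − S| = 34.16.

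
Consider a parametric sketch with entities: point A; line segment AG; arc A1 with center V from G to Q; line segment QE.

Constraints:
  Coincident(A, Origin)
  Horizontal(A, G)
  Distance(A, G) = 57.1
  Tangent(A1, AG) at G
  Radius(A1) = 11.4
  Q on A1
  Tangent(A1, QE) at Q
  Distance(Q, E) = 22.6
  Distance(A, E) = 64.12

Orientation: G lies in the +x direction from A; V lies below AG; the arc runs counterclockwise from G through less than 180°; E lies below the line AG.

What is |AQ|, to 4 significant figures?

48.49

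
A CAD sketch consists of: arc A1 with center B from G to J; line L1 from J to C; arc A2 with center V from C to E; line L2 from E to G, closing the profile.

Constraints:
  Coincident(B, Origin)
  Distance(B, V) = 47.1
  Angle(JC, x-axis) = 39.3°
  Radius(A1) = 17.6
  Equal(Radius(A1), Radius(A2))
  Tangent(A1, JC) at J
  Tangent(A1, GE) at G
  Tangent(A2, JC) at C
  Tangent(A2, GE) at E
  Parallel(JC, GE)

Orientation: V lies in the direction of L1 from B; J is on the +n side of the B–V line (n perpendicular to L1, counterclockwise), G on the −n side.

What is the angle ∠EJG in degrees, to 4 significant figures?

53.23°

The slot axis is L1's direction at 39.3°, so u = (cos 39.3°, sin 39.3°) = (0.7738, 0.6334) and n = (−sin 39.3°, cos 39.3°) = (-0.6334, 0.7738). B is at the origin and V lies 47.1 along u from B, so V = 47.1·u = (36.45, 29.83). Tangency of A1 to both parallel lines with radius 17.6 puts J and G at B ± 17.6·n: J = (-11.15, 13.62), G = (11.15, -13.62). Equal radii place C and E the same way about V: C = V + 17.6·n = (25.30, 43.45), E = V − 17.6·n = (47.60, 16.21). Then cos ∠EJG = JE·JG / (|JE||JG|), giving 53.23°.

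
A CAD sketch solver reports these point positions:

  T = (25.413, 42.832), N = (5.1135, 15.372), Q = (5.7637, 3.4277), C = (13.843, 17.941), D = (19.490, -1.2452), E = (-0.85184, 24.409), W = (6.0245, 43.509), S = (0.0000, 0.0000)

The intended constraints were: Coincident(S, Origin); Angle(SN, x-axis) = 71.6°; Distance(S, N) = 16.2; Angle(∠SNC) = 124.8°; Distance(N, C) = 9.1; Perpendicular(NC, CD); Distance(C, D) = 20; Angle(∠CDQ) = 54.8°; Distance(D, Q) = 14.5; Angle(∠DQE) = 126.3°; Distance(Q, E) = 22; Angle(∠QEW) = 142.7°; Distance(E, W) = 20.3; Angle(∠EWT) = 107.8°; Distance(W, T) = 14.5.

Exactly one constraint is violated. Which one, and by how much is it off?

Distance(W, T) = 14.5 — off by 4.90.

S = (0.00, 0.00) ✓; SN at 71.60° ✓; |SN| = 16.20 ✓; ∠SNC = 124.8° ✓; |NC| = 9.100 ✓; ∠(NC, CD) = 90.00° ✓; |CD| = 20.00 ✓; ∠CDQ = 54.80° ✓; |DQ| = 14.50 ✓; ∠DQE = 126.3° ✓; |QE| = 22.00 ✓; ∠QEW = 142.7° ✓; |EW| = 20.30 ✓; ∠EWT = 107.8° ✓; |WT| = 19.40 ✗.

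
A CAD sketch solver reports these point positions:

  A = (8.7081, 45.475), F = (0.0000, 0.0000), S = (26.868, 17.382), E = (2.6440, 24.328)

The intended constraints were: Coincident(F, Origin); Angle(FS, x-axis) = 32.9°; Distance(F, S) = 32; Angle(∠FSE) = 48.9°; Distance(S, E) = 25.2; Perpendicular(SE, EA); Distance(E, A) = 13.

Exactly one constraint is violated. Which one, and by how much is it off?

Distance(E, A) = 13 — off by 9.00.

F = (0.00, 0.00) ✓; FS at 32.90° ✓; |FS| = 32.00 ✓; ∠FSE = 48.90° ✓; |SE| = 25.20 ✓; ∠(SE, EA) = 90.00° ✓; |EA| = 22.00 ✗.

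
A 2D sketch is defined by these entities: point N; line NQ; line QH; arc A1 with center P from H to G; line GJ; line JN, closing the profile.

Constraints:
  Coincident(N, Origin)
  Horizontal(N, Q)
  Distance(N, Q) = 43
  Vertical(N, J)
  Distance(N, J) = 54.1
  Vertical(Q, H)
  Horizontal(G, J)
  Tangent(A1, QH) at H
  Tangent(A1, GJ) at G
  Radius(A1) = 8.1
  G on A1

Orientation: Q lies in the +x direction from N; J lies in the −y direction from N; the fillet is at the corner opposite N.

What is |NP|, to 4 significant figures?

57.74

N is at the origin; NQ is horizontal with |NQ| = 43.0 and Q on the +x side, so Q = (43.00, 0.000). N and J share the same x with |NJ| = 54.1 and J on the −y side, so J = (0.000, -54.10). The virtual corner opposite N is at (43.00, -54.10). Since A1 is tangent to QH there, PH ⟂ QH and the tangent condition forces PG to be normal to GJ, with radius 8.1, so the center P sits 8.1 in from both sides at P = (34.90, -46.00). Then |NP| = |P − N| = 57.74.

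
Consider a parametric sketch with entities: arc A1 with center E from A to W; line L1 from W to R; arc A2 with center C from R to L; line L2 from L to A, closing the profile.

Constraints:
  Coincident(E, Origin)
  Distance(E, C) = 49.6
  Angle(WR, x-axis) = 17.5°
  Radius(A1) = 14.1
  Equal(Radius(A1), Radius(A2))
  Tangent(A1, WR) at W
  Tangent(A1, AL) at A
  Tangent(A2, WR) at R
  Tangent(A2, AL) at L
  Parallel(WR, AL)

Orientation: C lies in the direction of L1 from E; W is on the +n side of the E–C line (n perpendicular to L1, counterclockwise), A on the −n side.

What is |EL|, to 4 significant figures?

51.57

The slot axis is L1's direction at 17.5°, so u = (cos 17.5°, sin 17.5°) = (0.9537, 0.3007) and n = (−sin 17.5°, cos 17.5°) = (-0.3007, 0.9537). E is at the origin and C lies 49.6 along u from E, so C = 49.6·u = (47.30, 14.92). Tangency of A1 to both parallel lines with radius 14.1 puts W and A at E ± 14.1·n: W = (-4.240, 13.45), A = (4.240, -13.45). Equal radii place R and L the same way about C: R = C + 14.1·n = (43.06, 28.36), L = C − 14.1·n = (51.54, 1.468). Then |EL| = |L − E| = 51.57.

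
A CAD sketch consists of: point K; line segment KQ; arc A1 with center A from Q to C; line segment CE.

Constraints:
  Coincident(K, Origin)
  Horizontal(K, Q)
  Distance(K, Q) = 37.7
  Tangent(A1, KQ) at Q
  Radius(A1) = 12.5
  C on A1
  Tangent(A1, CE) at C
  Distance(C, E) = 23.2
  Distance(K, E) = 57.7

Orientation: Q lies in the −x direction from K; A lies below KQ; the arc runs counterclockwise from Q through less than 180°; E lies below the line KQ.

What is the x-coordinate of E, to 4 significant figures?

-43.17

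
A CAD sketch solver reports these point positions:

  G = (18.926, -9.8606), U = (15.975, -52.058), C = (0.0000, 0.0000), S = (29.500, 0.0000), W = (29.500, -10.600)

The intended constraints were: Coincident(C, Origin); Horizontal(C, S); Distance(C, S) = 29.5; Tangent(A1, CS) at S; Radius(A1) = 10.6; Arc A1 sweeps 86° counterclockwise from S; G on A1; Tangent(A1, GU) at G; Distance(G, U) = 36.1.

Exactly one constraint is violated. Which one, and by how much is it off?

Distance(G, U) = 36.1 — off by 6.20.

C = (0.00, 0.00) ✓; C.y = 0.00, S.y = 0.00 ✓; |CS| = 29.50 ✓; ∠(WS, SC) = 90.00° ✓; |WS| = 10.60 ✓; bearing(W→G) − bearing(W→S) = 86.00° ✓; |WG| = 10.60 ✓; ∠(WG, GU) = 90.00° ✓; |GU| = 42.30 ✗.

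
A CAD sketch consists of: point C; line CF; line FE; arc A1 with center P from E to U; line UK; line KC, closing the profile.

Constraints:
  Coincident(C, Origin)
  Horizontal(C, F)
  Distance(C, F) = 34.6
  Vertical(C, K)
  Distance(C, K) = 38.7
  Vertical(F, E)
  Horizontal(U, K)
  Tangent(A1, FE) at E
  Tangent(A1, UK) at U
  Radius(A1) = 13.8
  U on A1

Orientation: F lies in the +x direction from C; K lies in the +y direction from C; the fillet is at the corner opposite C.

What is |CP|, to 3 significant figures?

32.4

C and K share the same x with |CK| = 38.7 and K on the +y side, so K = (0.00, 38.7). The virtual corner opposite C is at (34.6, 38.7). The tangent condition forces PE to be normal to FE and since A1 is tangent to UK there, PU ⟂ UK, with radius 13.8, so the center P sits 13.8 in from both sides at P = (20.8, 24.9). Then |CP| = |P − C| = 32.4.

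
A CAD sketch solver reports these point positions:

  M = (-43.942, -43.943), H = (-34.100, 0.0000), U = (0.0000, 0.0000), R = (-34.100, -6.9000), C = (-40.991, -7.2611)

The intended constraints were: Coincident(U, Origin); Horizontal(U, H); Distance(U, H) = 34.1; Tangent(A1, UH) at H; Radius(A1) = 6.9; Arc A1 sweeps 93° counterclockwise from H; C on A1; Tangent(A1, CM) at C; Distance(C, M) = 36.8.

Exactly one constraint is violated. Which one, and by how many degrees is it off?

Tangent(A1, CM) at C — off by 7.60°.

U = (0.00, 0.00) ✓; U.y = 0.00, H.y = 0.00 ✓; |UH| = 34.10 ✓; ∠(RH, HU) = 90.00° ✓; |RH| = 6.900 ✓; bearing(R→C) − bearing(R→H) = 93.00° ✓; |RC| = 6.900 ✓; ∠(RC, CM) = 97.60° ✗; |CM| = 36.80 ✓.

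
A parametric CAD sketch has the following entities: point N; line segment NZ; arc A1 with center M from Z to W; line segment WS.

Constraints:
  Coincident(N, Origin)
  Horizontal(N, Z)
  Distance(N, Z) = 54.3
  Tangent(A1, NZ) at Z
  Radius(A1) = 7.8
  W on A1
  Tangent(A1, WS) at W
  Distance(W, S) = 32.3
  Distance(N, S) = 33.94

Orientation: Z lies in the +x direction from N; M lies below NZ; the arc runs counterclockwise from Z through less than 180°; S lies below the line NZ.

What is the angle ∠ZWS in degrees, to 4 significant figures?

159.5°

N is at the origin; N and Z share the same y with |NZ| = 54.3 and Z on the +x side, so Z = (54.30, 0.000). Tangency of A1 to NZ means the radius MZ is perpendicular to NZ, so M = Z + (0, -7.8) = (54.30, -7.800). Since MW ⟂ WS (tangency), |MS| = √(7.8² + 32.3²) = 33.23 regardless of where W sits on A1. So S lies on both circle(N, 33.94) and circle(M, 33.23); the below-NZ intersection is S = (24.83, -23.14). W is the foot of the tangent from S: W = (49.17, -1.920).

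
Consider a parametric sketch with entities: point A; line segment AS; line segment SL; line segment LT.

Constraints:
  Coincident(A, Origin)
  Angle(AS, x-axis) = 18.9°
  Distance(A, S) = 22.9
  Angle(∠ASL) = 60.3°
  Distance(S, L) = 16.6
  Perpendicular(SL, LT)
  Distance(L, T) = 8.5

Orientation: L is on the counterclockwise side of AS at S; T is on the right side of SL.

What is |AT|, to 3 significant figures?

28.9

A is at the origin; AS runs at 18.9° with length 22.9, so S = 22.9·(cos 18.9°, sin 18.9°) = (21.7, 7.42). ∠ASL = 60.3°, so SL runs at 18.9° + (180° − 60.3°) = 139° from the x-axis; with |SL| = 16.6, L = S + 16.6·(cos 139°, sin 139°) = (9.21, 18.4). SL ⟂ LT; with |LT| = 8.5 on the right of SL, T = L + 8.5·(0.661, 0.750) = (14.8, 24.8). Then |AT| = |T − A| = 28.9.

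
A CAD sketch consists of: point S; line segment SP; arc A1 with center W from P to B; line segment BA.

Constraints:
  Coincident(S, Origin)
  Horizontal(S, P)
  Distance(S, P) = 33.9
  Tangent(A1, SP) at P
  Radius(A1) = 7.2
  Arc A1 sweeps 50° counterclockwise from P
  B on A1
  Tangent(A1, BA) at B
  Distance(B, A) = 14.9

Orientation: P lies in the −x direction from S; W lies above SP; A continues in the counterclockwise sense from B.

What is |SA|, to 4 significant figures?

23.44

S is at the origin; S and P share the same y with |SP| = 33.9 and P on the −x side, so P = (-33.90, 0.000). A1 meets SP tangentially, so WP is at right angles to SP, so W = P + (0, 7.2) = (-33.90, 7.200). On A1, P sits at bearing -90° from W; a 50° counterclockwise sweep puts B at bearing -40°, so B = W + 7.2·(cos -40°, sin -40°) = (-28.38, 2.572). A1 meets BA tangentially, so WB is at right angles to BA, so BA runs along (−sin -40°, cos -40°); with |BA| = 14.9, A = (-18.81, 13.99). Then |SA| = |A − S| = 23.44.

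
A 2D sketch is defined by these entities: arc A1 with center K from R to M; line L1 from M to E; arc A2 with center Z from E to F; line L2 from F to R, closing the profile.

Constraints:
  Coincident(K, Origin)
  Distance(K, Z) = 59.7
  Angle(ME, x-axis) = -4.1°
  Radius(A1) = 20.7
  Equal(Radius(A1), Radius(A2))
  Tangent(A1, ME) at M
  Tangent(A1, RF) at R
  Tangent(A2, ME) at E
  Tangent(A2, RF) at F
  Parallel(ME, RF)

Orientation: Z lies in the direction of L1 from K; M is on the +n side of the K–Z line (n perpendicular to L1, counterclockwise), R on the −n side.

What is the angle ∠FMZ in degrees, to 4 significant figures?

15.62°

The slot axis is L1's direction at -4.1°, so u = (cos -4.1°, sin -4.1°) = (0.9974, -0.07150) and n = (−sin -4.1°, cos -4.1°) = (0.07150, 0.9974). K is at the origin and Z lies 59.7 along u from K, so Z = 59.7·u = (59.55, -4.268). Tangency of A1 to both parallel lines with radius 20.7 puts M and R at K ± 20.7·n: M = (1.480, 20.65), R = (-1.480, -20.65). Equal radii place E and F the same way about Z: E = Z + 20.7·n = (61.03, 16.38), F = Z − 20.7·n = (58.07, -24.92). Then cos ∠FMZ = MF·MZ / (|MF||MZ|), giving 15.62°.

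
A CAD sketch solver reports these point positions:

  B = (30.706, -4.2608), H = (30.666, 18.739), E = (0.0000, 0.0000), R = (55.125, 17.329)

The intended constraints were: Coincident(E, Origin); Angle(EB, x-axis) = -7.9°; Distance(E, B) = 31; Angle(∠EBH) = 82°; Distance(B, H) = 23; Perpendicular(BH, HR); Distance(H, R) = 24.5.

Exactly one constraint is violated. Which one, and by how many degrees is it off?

Perpendicular(BH, HR) — off by 3.40°.

E = (0.00, 0.00) ✓; EB at -7.900° ✓; |EB| = 31.00 ✓; ∠EBH = 82.00° ✓; |BH| = 23.00 ✓; ∠(BH, HR) = 93.40° ✗; |HR| = 24.50 ✓.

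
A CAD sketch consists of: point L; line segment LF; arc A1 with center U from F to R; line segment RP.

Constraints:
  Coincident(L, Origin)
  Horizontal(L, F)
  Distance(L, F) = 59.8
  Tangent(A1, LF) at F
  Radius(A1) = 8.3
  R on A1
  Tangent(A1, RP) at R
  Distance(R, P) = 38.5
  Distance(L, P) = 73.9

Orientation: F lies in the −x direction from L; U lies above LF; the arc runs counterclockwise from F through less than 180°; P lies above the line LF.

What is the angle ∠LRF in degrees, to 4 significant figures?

121.0°

L is at the origin; L and F share the same y with |LF| = 59.8 and F on the −x side, so F = (-59.80, 0.000). A1 meets LF tangentially, so UF is at right angles to LF, so U = F + (0, 8.3) = (-59.80, 8.300). Since UR ⟂ RP (tangency), |UP| = √(8.3² + 38.5²) = 39.38 regardless of where R sits on A1. So P lies on both circle(L, 73.9) and circle(U, 39.38); the above-LF intersection is P = (-56.57, 47.55). R is the foot of the tangent from P: R = (-51.57, 9.378).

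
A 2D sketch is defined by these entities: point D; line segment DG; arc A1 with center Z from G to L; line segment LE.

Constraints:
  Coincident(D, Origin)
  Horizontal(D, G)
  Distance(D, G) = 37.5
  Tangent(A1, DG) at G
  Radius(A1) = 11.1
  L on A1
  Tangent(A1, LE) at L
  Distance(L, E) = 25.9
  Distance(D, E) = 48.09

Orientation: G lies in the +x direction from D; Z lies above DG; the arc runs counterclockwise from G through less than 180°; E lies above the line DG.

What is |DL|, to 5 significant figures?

49.487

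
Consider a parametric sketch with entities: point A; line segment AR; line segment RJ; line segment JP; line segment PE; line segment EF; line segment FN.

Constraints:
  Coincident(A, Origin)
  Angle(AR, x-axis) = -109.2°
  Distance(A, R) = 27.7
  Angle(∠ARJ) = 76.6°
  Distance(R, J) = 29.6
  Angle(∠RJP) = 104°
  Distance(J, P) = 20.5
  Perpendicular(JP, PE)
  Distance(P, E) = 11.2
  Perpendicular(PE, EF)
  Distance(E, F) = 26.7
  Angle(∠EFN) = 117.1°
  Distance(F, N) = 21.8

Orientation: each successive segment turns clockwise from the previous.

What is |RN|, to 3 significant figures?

38.0

A is at the origin; AR runs at -109.2° with length 27.7, so R = (-9.11, -26.2). ∠ARJ = 76.6° gives RJ at 147° from the x-axis; with |RJ| = 29.6, J = (-34.0, -10.2). ∠RJP = 104.0° gives JP at 71.4° from the x-axis; with |JP| = 20.5, P = (-27.5, 9.22). JP is perpendicular to PE, so PE runs at -18.6°; with |PE| = 11.2, E = (-16.9, 5.65). The perpendicularity gives EF at right angles to PE, so EF runs at -109°; with |EF| = 26.7, F = (-25.4, -19.7). ∠EFN = 117.1° gives FN at -172° from the x-axis; with |FN| = 21.8, N = (-47.0, -22.9). Then |RN| = |N − R| = 38.0.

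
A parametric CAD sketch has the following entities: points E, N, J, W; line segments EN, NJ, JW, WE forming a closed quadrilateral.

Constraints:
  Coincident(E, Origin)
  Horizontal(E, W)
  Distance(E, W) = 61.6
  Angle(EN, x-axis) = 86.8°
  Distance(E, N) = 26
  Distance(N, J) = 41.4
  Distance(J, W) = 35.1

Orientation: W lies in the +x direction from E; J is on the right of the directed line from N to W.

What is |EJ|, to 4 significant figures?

27.89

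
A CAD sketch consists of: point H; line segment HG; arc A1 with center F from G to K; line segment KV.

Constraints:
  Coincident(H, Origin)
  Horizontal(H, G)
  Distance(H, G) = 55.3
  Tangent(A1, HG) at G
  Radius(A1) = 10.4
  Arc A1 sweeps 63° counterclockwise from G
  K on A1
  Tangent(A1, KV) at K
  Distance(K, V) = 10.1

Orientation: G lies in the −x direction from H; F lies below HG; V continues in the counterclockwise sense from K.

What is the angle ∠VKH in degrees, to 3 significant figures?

122°

On A1, G sits at bearing 90° from F; a 63° counterclockwise sweep puts K at bearing 153°, so K = F + 10.4·(cos 153°, sin 153°) = (-64.6, -5.68). Tangency of A1 to KV means the radius FK is perpendicular to KV, so KV runs along (−sin 153°, cos 153°); with |KV| = 10.1, V = (-69.2, -14.7). Then cos ∠VKH = KV·KH / (|KV||KH|), giving 122°.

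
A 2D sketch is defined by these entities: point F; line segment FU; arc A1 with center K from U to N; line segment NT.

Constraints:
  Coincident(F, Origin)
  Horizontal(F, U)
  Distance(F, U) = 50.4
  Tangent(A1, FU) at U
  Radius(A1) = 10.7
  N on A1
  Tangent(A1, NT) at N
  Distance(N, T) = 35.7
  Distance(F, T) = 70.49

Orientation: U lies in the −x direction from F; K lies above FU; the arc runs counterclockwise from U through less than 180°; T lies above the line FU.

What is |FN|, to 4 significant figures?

42.67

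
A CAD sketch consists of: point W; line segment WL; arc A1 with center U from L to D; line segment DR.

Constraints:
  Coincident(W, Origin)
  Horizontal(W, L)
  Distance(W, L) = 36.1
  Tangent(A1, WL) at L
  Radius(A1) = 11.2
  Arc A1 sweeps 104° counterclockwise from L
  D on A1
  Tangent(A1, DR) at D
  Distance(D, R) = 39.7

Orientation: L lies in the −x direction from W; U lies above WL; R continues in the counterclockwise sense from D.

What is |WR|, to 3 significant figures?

62.9

On A1, L sits at bearing -90° from U; a 104° counterclockwise sweep puts D at bearing 14°, so D = U + 11.2·(cos 14°, sin 14°) = (-25.2, 13.9). A1 meets DR tangentially, so UD is at right angles to DR, so DR runs along (−sin 14°, cos 14°); with |DR| = 39.7, R = (-34.8, 52.4). Then |WR| = |R − W| = 62.9.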